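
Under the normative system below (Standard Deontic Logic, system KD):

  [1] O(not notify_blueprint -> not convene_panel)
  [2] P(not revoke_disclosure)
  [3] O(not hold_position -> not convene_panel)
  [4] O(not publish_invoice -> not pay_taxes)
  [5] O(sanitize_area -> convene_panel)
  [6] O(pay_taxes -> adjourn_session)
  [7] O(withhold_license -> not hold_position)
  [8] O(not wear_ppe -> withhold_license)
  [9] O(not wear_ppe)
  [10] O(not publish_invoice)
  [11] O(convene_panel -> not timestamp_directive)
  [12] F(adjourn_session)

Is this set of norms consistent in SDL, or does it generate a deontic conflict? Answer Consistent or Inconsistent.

Premise 6 is O(pay_taxes -> adjourn_session), but O(pay_taxes) is not derivable from the premises, so it does not yield O(adjourn_session).
So O(adjourn_session) is not derivable, and the apparent clash with O(not adjourn_session) does not arise.
A world satisfying every obligation exists (e.g. adjourn_session=false, convene_panel=false, hold_position=false, notify_blueprint=false, pay_taxes=false, publish_invoice=false, revoke_disclosure=false, sanitize_area=false, timestamp_directive=false, wear_ppe=false, withhold_license=true); no atom is both obligatory and forbidden, so the set is consistent.

Consistent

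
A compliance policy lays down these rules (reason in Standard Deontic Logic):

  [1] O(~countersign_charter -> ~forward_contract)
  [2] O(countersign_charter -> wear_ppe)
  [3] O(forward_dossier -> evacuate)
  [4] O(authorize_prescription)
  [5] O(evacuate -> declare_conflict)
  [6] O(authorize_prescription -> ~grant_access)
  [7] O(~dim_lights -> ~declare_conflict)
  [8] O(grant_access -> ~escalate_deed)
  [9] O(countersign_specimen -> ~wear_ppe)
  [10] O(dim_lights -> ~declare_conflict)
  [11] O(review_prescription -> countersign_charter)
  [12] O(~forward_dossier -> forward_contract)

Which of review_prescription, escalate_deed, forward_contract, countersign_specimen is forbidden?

countersign_specimen

Premises 10 and 7 cover both cases: O(dim_lights -> ~declare_conflict) and O(~dim_lights -> ~declare_conflict). Since dim_lights ∨ ~dim_lights is a tautology, O(~declare_conflict) follows.
The contrapositive of premise 5 (O(evacuate -> declare_conflict)) is O(~declare_conflict -> ~evacuate), and O(~declare_conflict) is already established, so O(~evacuate).
Premise 3 is O(forward_dossier -> evacuate); contrapositively O(~evacuate -> ~forward_dossier). Since O(~evacuate) holds, K gives O(~forward_dossier).
Premise 12 is O(~forward_dossier -> forward_contract); since O(~forward_dossier), deontic closure gives O(forward_contract).
Premise 1 is O(~countersign_charter -> ~forward_contract); contrapositively O(forward_contract -> countersign_charter). Since O(forward_contract) holds, K gives O(countersign_charter).
With premise 2, O(countersign_charter -> wear_ppe), the K-axiom yields O(wear_ppe).
Premise 9, O(countersign_specimen -> ~wear_ppe), contraposes to O(wear_ppe -> ~countersign_specimen); with O(wear_ppe) we get O(~countersign_specimen).
So O(~countersign_specimen) holds, i.e. countersign_specimen is forbidden. None of the other listed options is forbidden under the premises.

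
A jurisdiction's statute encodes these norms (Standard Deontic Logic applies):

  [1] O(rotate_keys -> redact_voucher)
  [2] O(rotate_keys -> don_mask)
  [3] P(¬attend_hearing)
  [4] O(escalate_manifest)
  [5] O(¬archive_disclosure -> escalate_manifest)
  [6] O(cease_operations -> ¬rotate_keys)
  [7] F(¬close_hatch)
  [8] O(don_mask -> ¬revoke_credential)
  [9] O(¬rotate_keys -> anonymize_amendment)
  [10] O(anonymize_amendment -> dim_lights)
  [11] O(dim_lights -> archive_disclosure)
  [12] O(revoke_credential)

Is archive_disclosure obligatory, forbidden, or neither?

Premise 12 states O(revoke_credential) outright.
The contrapositive of premise 8 (O(don_mask -> ¬revoke_credential)) is O(revoke_credential -> ¬don_mask), and O(revoke_credential) is already established, so O(¬don_mask).
Premise 2 is O(rotate_keys -> don_mask); contrapositively O(¬don_mask -> ¬rotate_keys). Since O(¬don_mask) holds, K gives O(¬rotate_keys).
Applying K to premise 9 (O(¬rotate_keys -> anonymize_amendment)) and O(¬rotate_keys) yields O(anonymize_amendment).
From O(anonymize_amendment) and premise 10, O(anonymize_amendment -> dim_lights), we obtain O(dim_lights).
With premise 11, O(dim_lights -> archive_disclosure), the K-axiom yields O(archive_disclosure).
Premises 1, 3, 4, 5, 6, 7 do not contribute to this derivation.
Hence archive_disclosure is obligatory.

Obligatory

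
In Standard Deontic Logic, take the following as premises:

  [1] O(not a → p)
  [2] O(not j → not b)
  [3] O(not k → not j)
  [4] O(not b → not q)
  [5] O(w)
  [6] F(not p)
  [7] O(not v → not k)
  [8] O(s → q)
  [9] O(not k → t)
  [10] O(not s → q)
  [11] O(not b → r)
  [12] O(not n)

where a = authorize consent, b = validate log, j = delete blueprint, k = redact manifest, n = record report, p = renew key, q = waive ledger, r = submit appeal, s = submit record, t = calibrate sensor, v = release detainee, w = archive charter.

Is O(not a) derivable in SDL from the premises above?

No

Premise 1 is O(not a → p); even if O(p) held, inferring O(not a) would be affirming the consequent — invalid.
No other premise forces O(not a). An ideal world satisfying every premise can still have not a false, so O(not a) is not derivable.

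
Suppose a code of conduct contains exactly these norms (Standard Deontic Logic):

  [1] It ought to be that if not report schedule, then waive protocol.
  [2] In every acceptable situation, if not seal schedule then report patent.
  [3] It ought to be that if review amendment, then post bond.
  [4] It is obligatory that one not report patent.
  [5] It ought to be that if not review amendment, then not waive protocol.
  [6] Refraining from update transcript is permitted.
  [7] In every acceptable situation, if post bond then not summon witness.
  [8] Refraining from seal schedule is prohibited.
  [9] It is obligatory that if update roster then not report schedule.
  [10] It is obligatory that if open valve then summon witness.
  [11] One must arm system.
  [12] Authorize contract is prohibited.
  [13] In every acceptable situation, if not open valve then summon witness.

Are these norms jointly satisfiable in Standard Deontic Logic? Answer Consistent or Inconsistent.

Consistent

Premise 2 is O(¬seal_schedule → report_patent), but O(¬seal_schedule) is not derivable from the premises, so it does not yield O(report_patent).
So O(report_patent) is not derivable, and the apparent clash with O(¬report_patent) does not arise.
A world satisfying every obligation exists (e.g. arm_system=true, authorize_contract=false, open_valve=false, post_bond=false, report_patent=false, report_schedule=true, review_amendment=false, seal_schedule=true, summon_witness=true, update_roster=false, update_transcript=false, waive_protocol=false); no atom is both obligatory and forbidden, so the set is consistent.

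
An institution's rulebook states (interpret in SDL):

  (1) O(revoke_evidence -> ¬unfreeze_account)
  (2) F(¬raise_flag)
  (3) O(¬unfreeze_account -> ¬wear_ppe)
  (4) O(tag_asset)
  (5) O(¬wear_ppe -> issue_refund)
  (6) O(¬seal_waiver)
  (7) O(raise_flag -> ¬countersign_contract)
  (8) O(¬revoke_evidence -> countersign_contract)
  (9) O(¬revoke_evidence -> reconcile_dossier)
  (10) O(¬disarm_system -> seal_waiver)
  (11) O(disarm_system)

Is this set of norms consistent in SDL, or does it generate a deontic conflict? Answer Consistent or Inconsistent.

Consistent

Premise 10 is O(¬disarm_system -> seal_waiver), but O(¬disarm_system) is not derivable from the premises, so it does not yield O(seal_waiver).
So O(seal_waiver) is not derivable, and the apparent clash with O(¬seal_waiver) does not arise.
A world satisfying every obligation exists (e.g. countersign_contract=false, disarm_system=true, issue_refund=true, raise_flag=true, reconcile_dossier=false, revoke_evidence=true, seal_waiver=false, tag_asset=true, unfreeze_account=false, wear_ppe=false); no atom is both obligatory and forbidden, so the set is consistent.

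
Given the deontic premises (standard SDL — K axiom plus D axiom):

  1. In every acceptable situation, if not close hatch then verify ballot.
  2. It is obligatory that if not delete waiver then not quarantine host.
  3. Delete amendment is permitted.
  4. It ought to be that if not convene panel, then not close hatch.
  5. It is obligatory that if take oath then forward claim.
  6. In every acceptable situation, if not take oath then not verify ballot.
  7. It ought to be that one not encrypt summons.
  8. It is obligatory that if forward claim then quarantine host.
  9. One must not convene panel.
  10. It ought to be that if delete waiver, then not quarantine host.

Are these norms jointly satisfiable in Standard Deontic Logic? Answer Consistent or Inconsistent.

Inconsistent

Premises 2 and 10 are O(¬delete_waiver → ¬quarantine_host) and O(delete_waiver → ¬quarantine_host); every ideal world satisfies ¬delete_waiver or delete_waiver, so in either case ¬quarantine_host holds — hence O(¬quarantine_host).
The contrapositive of premise 8 (O(forward_claim → quarantine_host)) is O(¬quarantine_host → ¬forward_claim), and O(¬quarantine_host) is already established, so O(¬forward_claim).
Premise 5, O(take_oath → forward_claim), contraposes to O(¬forward_claim → ¬take_oath); with O(¬forward_claim) we get O(¬take_oath).
Applying K to premise 6 (O(¬take_oath → ¬verify_ballot)) and O(¬take_oath) yields O(¬verify_ballot).
Premise 1 is O(¬close_hatch → verify_ballot); contrapositively O(¬verify_ballot → close_hatch). Since O(¬verify_ballot) holds, K gives O(close_hatch).
The contrapositive of premise 4 (O(¬convene_panel → ¬close_hatch)) is O(close_hatch → convene_panel), and O(close_hatch) is already established, so O(convene_panel).
However, F(convene_panel) at premise 9 amounts to O(¬convene_panel).
We now have both O(convene_panel) and O(¬convene_panel) — convene_panel is simultaneously obligatory and forbidden, violating the D-axiom.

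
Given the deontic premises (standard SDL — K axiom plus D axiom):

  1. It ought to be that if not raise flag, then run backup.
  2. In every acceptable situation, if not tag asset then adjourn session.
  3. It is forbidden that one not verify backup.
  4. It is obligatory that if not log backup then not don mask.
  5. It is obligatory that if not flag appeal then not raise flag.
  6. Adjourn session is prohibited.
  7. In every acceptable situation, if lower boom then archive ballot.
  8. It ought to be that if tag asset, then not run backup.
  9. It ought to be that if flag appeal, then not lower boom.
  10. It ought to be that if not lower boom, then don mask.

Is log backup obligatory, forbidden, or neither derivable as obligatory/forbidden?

Obligatory

Premise 6, F(adjourn_session), is equivalent to O(¬adjourn_session).
Premise 2, O(¬tag_asset → adjourn_session), contraposes to O(¬adjourn_session → tag_asset); with O(¬adjourn_session) we get O(tag_asset).
From O(tag_asset) and premise 8, O(tag_asset → ¬run_backup), we obtain O(¬run_backup).
Premise 1, O(¬raise_flag → run_backup), contraposes to O(¬run_backup → raise_flag); with O(¬run_backup) we get O(raise_flag).
Premise 5, O(¬flag_appeal → ¬raise_flag), contraposes to O(raise_flag → flag_appeal); with O(raise_flag) we get O(flag_appeal).
Premise 9 is O(flag_appeal → ¬lower_boom); since O(flag_appeal), deontic closure gives O(¬lower_boom).
From O(¬lower_boom) and premise 10, O(¬lower_boom → don_mask), we obtain O(don_mask).
Premise 4 is O(¬log_backup → ¬don_mask); contrapositively O(don_mask → log_backup). Since O(don_mask) holds, K gives O(log_backup).
Premises 3, 7 do not contribute to this derivation.
Hence log_backup is obligatory.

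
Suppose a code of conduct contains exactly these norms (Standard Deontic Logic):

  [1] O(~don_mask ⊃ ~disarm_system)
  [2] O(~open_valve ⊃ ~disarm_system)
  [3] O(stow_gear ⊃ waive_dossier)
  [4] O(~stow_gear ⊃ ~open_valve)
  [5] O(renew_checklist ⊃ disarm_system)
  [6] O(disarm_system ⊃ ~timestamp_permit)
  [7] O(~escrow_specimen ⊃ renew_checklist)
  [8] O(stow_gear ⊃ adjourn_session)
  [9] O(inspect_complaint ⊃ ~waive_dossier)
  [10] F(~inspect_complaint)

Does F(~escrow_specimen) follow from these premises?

Yes

Premise 10, F(~inspect_complaint), is equivalent to O(inspect_complaint).
Premise 9 is O(inspect_complaint ⊃ ~waive_dossier); since O(inspect_complaint), deontic closure gives O(~waive_dossier).
Premise 3 is O(stow_gear ⊃ waive_dossier); contrapositively O(~waive_dossier ⊃ ~stow_gear). Since O(~waive_dossier) holds, K gives O(~stow_gear).
With premise 4, O(~stow_gear ⊃ ~open_valve), the K-axiom yields O(~open_valve).
Premise 2 is O(~open_valve ⊃ ~disarm_system); since O(~open_valve), deontic closure gives O(~disarm_system).
The contrapositive of premise 5 (O(renew_checklist ⊃ disarm_system)) is O(~disarm_system ⊃ ~renew_checklist), and O(~disarm_system) is already established, so O(~renew_checklist).
Premise 7, O(~escrow_specimen ⊃ renew_checklist), contraposes to O(~renew_checklist ⊃ escrow_specimen); with O(~renew_checklist) we get O(escrow_specimen).
Premises 1, 6, 8 do not contribute to this derivation.
So O(escrow_specimen) holds, i.e. F(~escrow_specimen). The claim follows.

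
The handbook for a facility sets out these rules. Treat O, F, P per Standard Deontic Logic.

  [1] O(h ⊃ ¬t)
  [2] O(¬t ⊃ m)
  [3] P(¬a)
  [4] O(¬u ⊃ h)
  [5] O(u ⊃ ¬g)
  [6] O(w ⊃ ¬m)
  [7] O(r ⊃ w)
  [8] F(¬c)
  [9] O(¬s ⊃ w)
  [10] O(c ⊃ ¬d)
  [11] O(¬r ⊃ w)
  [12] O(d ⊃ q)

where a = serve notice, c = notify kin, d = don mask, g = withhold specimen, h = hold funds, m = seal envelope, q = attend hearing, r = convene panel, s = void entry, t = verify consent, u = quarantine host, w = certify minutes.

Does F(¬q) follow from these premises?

No

Premise 12 is O(d ⊃ q), but O(d) is not derivable from the premises, so it does not yield O(q).
No other premise forces O(q). An ideal world satisfying every premise can still have ¬q true, so F(¬q) is not derivable.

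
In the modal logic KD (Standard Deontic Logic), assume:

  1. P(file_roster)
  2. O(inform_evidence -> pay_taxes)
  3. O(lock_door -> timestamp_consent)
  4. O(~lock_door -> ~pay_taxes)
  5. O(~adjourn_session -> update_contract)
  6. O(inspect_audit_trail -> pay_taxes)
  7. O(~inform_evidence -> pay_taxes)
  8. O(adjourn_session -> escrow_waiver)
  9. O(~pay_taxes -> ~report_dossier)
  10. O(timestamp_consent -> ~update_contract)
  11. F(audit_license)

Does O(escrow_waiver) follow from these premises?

Premises 7 and 2 are O(~inform_evidence -> pay_taxes) and O(inform_evidence -> pay_taxes); every ideal world satisfies ~inform_evidence or inform_evidence, so in either case pay_taxes holds — hence O(pay_taxes).
The contrapositive of premise 4 (O(~lock_door -> ~pay_taxes)) is O(pay_taxes -> lock_door), and O(pay_taxes) is already established, so O(lock_door).
Premise 3 is O(lock_door -> timestamp_consent); since O(lock_door), deontic closure gives O(timestamp_consent).
Premise 10 is O(timestamp_consent -> ~update_contract); since O(timestamp_consent), deontic closure gives O(~update_contract).
Premise 5, O(~adjourn_session -> update_contract), contraposes to O(~update_contract -> adjourn_session); with O(~update_contract) we get O(adjourn_session).
Premise 8 is O(adjourn_session -> escrow_waiver); since O(adjourn_session), deontic closure gives O(escrow_waiver).
Premises 1, 6, 9, 11 do not contribute to this derivation.
So O(escrow_waiver) follows.

Yes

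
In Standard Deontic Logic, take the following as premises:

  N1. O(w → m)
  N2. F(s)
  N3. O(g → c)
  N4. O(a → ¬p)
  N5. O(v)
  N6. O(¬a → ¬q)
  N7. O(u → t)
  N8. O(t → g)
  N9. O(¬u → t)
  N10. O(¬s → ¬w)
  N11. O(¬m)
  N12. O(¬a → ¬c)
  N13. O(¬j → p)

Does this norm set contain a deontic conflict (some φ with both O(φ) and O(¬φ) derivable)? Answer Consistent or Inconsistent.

Premise 1 is O(w → m), but O(w) is not derivable from the premises, so it does not yield O(m).
So O(m) is not derivable, and the apparent clash with O(¬m) does not arise.
A world satisfying every obligation exists (e.g. a=true, c=true, g=true, j=true, m=false, p=false, q=false, s=false, t=true, u=false, v=true, w=false); no atom is both obligatory and forbidden, so the set is consistent.

Consistent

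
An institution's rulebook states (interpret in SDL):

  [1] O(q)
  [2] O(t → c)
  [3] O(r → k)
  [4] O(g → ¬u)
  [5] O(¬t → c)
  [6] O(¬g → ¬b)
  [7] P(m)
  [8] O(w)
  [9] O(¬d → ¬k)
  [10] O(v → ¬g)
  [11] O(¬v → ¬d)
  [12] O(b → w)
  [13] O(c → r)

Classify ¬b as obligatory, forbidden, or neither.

Obligatory

By case analysis on t: premise 2 gives O(t → c) and premise 5 gives O(¬t → c), so O(c) either way.
Premise 13 is O(c → r); since O(c), deontic closure gives O(r).
Premise 3 is O(r → k); since O(r), deontic closure gives O(k).
Premise 9, O(¬d → ¬k), contraposes to O(k → d); with O(k) we get O(d).
Premise 11 is O(¬v → ¬d); contrapositively O(d → v). Since O(d) holds, K gives O(v).
Premise 10 is O(v → ¬g); since O(v), deontic closure gives O(¬g).
From O(¬g) and premise 6, O(¬g → ¬b), we obtain O(¬b).
Premises 1, 4, 7, 8, 12 do not contribute to this derivation.
Hence ¬b is obligatory.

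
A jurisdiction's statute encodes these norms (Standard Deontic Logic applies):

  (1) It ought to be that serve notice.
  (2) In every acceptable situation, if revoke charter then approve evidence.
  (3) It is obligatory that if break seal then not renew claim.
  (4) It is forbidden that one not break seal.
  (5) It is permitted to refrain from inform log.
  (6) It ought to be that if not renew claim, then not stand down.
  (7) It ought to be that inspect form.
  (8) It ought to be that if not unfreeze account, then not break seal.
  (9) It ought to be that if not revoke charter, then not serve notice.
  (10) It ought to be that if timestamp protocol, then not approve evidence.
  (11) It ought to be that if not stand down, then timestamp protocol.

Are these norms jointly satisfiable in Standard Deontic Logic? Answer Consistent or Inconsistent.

Premise 1 gives O(serve_notice).
Premise 9 is O(¬revoke_charter → ¬serve_notice); contrapositively O(serve_notice → revoke_charter). Since O(serve_notice) holds, K gives O(revoke_charter).
Applying K to premise 2 (O(revoke_charter → approve_evidence)) and O(revoke_charter) yields O(approve_evidence).
Premise 10, O(timestamp_protocol → ¬approve_evidence), contraposes to O(approve_evidence → ¬timestamp_protocol); with O(approve_evidence) we get O(¬timestamp_protocol).
Premise 11, O(¬stand_down → timestamp_protocol), contraposes to O(¬timestamp_protocol → stand_down); with O(¬timestamp_protocol) we get O(stand_down).
The contrapositive of premise 6 (O(¬renew_claim → ¬stand_down)) is O(stand_down → renew_claim), and O(stand_down) is already established, so O(renew_claim).
The contrapositive of premise 3 (O(break_seal → ¬renew_claim)) is O(renew_claim → ¬break_seal), and O(renew_claim) is already established, so O(¬break_seal).
However, F(¬break_seal) at premise 4 amounts to O(break_seal).
We now have both O(¬break_seal) and O(break_seal) — break_seal is simultaneously obligatory and forbidden, violating the D-axiom.

Inconsistent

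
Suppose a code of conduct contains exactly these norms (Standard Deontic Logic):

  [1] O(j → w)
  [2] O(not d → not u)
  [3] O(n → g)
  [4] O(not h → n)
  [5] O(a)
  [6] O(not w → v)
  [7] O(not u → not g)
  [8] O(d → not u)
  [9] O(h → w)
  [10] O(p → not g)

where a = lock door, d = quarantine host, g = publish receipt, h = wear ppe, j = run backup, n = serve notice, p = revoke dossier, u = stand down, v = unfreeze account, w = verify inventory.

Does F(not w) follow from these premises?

Yes

By case analysis on d: premise 8 gives O(d → not u) and premise 2 gives O(not d → not u), so O(not u) either way.
Applying K to premise 7 (O(not u → not g)) and O(not u) yields O(not g).
Premise 3, O(n → g), contraposes to O(not g → not n); with O(not g) we get O(not n).
Premise 4 is O(not h → n); contrapositively O(not n → h). Since O(not n) holds, K gives O(h).
Premise 9 is O(h → w); since O(h), deontic closure gives O(w).
Premises 1, 5, 6, 10 do not contribute to this derivation.
So O(w) holds, i.e. F(not w). The claim follows.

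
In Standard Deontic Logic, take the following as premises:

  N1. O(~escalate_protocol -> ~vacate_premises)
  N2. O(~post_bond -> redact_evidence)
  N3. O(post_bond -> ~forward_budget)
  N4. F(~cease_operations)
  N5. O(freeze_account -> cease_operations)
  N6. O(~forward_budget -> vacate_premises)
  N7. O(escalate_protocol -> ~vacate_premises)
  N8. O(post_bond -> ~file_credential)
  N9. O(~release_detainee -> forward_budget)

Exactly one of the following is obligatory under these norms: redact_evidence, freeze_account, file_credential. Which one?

redact_evidence

Premises 7 and 1 cover both cases: O(escalate_protocol -> ~vacate_premises) and O(~escalate_protocol -> ~vacate_premises). Since escalate_protocol ∨ ~escalate_protocol is a tautology, O(~vacate_premises) follows.
The contrapositive of premise 6 (O(~forward_budget -> vacate_premises)) is O(~vacate_premises -> forward_budget), and O(~vacate_premises) is already established, so O(forward_budget).
Premise 3, O(post_bond -> ~forward_budget), contraposes to O(forward_budget -> ~post_bond); with O(forward_budget) we get O(~post_bond).
Premise 2 is O(~post_bond -> redact_evidence); since O(~post_bond), deontic closure gives O(redact_evidence).
So O(redact_evidence) holds — redact_evidence is obligatory. None of the other listed options is made obligatory by any chain of premises.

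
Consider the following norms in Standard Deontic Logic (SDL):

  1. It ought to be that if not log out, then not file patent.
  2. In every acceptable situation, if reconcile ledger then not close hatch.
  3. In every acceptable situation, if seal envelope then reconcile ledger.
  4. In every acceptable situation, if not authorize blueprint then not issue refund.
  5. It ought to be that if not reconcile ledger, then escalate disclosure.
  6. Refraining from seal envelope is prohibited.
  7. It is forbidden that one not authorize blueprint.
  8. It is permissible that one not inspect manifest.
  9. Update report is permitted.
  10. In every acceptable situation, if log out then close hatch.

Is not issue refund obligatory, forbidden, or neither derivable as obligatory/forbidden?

Premise 4 is O(¬authorize_blueprint → ¬issue_refund), but O(¬authorize_blueprint) is not derivable from the premises, so it does not yield O(¬issue_refund).
No premise or chain of K-axiom applications forces O(¬issue_refund), and none forces O(issue_refund). So ¬issue_refund is neither obligatory nor forbidden under these norms.

Neither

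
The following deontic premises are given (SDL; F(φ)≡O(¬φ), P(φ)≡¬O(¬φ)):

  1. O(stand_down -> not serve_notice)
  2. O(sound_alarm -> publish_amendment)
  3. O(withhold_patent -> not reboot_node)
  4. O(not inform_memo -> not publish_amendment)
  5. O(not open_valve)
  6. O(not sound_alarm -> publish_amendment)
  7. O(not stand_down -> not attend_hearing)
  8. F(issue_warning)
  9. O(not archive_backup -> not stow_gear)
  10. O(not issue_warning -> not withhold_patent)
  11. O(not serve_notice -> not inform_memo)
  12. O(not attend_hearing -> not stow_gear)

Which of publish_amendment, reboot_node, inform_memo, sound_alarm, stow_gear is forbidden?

stow_gear

Premises 2 and 6 cover both cases: O(sound_alarm -> publish_amendment) and O(not sound_alarm -> publish_amendment). Since sound_alarm ∨ not sound_alarm is a tautology, O(publish_amendment) follows.
Premise 4 is O(not inform_memo -> not publish_amendment); contrapositively O(publish_amendment -> inform_memo). Since O(publish_amendment) holds, K gives O(inform_memo).
Premise 11 is O(not serve_notice -> not inform_memo); contrapositively O(inform_memo -> serve_notice). Since O(inform_memo) holds, K gives O(serve_notice).
Premise 1, O(stand_down -> not serve_notice), contraposes to O(serve_notice -> not stand_down); with O(serve_notice) we get O(not stand_down).
Premise 7 is O(not stand_down -> not attend_hearing); since O(not stand_down), deontic closure gives O(not attend_hearing).
From O(not attend_hearing) and premise 12, O(not attend_hearing -> not stow_gear), we obtain O(not stow_gear).
So O(not stow_gear) holds, i.e. stow_gear is forbidden. None of the other listed options is forbidden under the premises.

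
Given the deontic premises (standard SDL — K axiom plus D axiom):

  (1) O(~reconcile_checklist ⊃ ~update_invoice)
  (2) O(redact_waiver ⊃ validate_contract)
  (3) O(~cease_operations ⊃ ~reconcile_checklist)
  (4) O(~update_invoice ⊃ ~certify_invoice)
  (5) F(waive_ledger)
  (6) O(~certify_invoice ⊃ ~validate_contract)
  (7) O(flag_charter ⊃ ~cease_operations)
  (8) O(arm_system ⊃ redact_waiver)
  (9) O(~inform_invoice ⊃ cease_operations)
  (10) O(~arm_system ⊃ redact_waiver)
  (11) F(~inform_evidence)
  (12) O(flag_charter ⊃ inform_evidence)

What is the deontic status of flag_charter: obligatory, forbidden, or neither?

Forbidden

Premises 8 and 10 cover both cases: O(arm_system ⊃ redact_waiver) and O(~arm_system ⊃ redact_waiver). Since arm_system ∨ ~arm_system is a tautology, O(redact_waiver) follows.
With premise 2, O(redact_waiver ⊃ validate_contract), the K-axiom yields O(validate_contract).
The contrapositive of premise 6 (O(~certify_invoice ⊃ ~validate_contract)) is O(validate_contract ⊃ certify_invoice), and O(validate_contract) is already established, so O(certify_invoice).
Premise 4, O(~update_invoice ⊃ ~certify_invoice), contraposes to O(certify_invoice ⊃ update_invoice); with O(certify_invoice) we get O(update_invoice).
Premise 1, O(~reconcile_checklist ⊃ ~update_invoice), contraposes to O(update_invoice ⊃ reconcile_checklist); with O(update_invoice) we get O(reconcile_checklist).
The contrapositive of premise 3 (O(~cease_operations ⊃ ~reconcile_checklist)) is O(reconcile_checklist ⊃ cease_operations), and O(reconcile_checklist) is already established, so O(cease_operations).
Premise 7 is O(flag_charter ⊃ ~cease_operations); contrapositively O(cease_operations ⊃ ~flag_charter). Since O(cease_operations) holds, K gives O(~flag_charter).
Premises 5, 9, 11, 12 do not contribute to this derivation.
Thus O(~flag_charter), which is F(flag_charter): flag_charter is forbidden.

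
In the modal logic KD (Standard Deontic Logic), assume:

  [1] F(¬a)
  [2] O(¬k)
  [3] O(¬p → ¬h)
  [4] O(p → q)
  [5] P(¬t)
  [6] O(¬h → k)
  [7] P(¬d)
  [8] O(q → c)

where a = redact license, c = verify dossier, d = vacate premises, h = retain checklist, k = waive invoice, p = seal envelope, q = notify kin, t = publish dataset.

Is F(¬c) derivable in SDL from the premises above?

Yes

From premise 2 we have O(¬k).
The contrapositive of premise 6 (O(¬h → k)) is O(¬k → h), and O(¬k) is already established, so O(h).
Premise 3 is O(¬p → ¬h); contrapositively O(h → p). Since O(h) holds, K gives O(p).
Applying K to premise 4 (O(p → q)) and O(p) yields O(q).
With premise 8, O(q → c), the K-axiom yields O(c).
Premises 1, 5, 7 do not contribute to this derivation.
So O(c) holds, i.e. F(¬c). The claim follows.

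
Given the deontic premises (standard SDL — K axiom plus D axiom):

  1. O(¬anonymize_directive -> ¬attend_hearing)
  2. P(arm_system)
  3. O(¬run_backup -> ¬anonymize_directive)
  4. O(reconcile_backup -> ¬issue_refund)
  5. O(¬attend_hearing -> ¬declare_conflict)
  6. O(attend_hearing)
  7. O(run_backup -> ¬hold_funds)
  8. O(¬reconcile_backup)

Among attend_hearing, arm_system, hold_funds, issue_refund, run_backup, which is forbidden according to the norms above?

hold_funds

Premise 6 states O(attend_hearing) outright.
Premise 1 is O(¬anonymize_directive -> ¬attend_hearing); contrapositively O(attend_hearing -> anonymize_directive). Since O(attend_hearing) holds, K gives O(anonymize_directive).
Premise 3, O(¬run_backup -> ¬anonymize_directive), contraposes to O(anonymize_directive -> run_backup); with O(anonymize_directive) we get O(run_backup).
With premise 7, O(run_backup -> ¬hold_funds), the K-axiom yields O(¬hold_funds).
So O(¬hold_funds) holds, i.e. hold_funds is forbidden. None of the other listed options is forbidden under the premises.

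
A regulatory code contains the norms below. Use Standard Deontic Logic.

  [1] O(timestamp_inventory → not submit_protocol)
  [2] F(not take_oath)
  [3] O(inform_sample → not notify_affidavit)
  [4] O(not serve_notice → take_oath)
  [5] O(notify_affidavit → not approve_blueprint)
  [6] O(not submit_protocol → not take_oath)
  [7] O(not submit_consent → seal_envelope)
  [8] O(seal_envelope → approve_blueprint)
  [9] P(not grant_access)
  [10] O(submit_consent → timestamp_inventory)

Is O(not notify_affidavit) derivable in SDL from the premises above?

Premise 2 is F(not take_oath), i.e. O(take_oath).
Premise 6 is O(not submit_protocol → not take_oath); contrapositively O(take_oath → submit_protocol). Since O(take_oath) holds, K gives O(submit_protocol).
Premise 1, O(timestamp_inventory → not submit_protocol), contraposes to O(submit_protocol → not timestamp_inventory); with O(submit_protocol) we get O(not timestamp_inventory).
Premise 10 is O(submit_consent → timestamp_inventory); contrapositively O(not timestamp_inventory → not submit_consent). Since O(not timestamp_inventory) holds, K gives O(not submit_consent).
From O(not submit_consent) and premise 7, O(not submit_consent → seal_envelope), we obtain O(seal_envelope).
Applying K to premise 8 (O(seal_envelope → approve_blueprint)) and O(seal_envelope) yields O(approve_blueprint).
Premise 5, O(notify_affidavit → not approve_blueprint), contraposes to O(approve_blueprint → not notify_affidavit); with O(approve_blueprint) we get O(not notify_affidavit).
Premises 3, 4, 9 do not contribute to this derivation.
So O(not notify_affidavit) follows.

Yes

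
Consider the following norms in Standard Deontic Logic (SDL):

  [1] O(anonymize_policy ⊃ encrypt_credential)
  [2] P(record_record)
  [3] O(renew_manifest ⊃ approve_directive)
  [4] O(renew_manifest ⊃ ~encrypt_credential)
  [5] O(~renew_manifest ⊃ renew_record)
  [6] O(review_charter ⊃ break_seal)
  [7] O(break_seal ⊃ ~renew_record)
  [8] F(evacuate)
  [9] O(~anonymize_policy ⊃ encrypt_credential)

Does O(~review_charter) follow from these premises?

Yes

Premises 1 and 9 cover both cases: O(anonymize_policy ⊃ encrypt_credential) and O(~anonymize_policy ⊃ encrypt_credential). Since anonymize_policy ∨ ~anonymize_policy is a tautology, O(encrypt_credential) follows.
The contrapositive of premise 4 (O(renew_manifest ⊃ ~encrypt_credential)) is O(encrypt_credential ⊃ ~renew_manifest), and O(encrypt_credential) is already established, so O(~renew_manifest).
From O(~renew_manifest) and premise 5, O(~renew_manifest ⊃ renew_record), we obtain O(renew_record).
Premise 7 is O(break_seal ⊃ ~renew_record); contrapositively O(renew_record ⊃ ~break_seal). Since O(renew_record) holds, K gives O(~break_seal).
The contrapositive of premise 6 (O(review_charter ⊃ break_seal)) is O(~break_seal ⊃ ~review_charter), and O(~break_seal) is already established, so O(~review_charter).
Premises 2, 3, 8 do not contribute to this derivation.
So O(~review_charter) follows.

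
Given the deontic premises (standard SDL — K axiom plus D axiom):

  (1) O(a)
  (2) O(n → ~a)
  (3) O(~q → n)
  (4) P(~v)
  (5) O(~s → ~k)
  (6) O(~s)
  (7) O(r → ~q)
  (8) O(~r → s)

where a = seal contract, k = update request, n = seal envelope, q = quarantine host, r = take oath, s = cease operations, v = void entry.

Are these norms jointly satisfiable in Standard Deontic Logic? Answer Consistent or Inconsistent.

Inconsistent

Premise 1 gives O(a).
The contrapositive of premise 2 (O(n → ~a)) is O(a → ~n), and O(a) is already established, so O(~n).
The contrapositive of premise 3 (O(~q → n)) is O(~n → q), and O(~n) is already established, so O(q).
The contrapositive of premise 7 (O(r → ~q)) is O(q → ~r), and O(q) is already established, so O(~r).
Premise 8 is O(~r → s); since O(~r), deontic closure gives O(s).
However, premise 6 gives O(~s).
We now have both O(s) and O(~s) — s is simultaneously obligatory and forbidden, violating the D-axiom.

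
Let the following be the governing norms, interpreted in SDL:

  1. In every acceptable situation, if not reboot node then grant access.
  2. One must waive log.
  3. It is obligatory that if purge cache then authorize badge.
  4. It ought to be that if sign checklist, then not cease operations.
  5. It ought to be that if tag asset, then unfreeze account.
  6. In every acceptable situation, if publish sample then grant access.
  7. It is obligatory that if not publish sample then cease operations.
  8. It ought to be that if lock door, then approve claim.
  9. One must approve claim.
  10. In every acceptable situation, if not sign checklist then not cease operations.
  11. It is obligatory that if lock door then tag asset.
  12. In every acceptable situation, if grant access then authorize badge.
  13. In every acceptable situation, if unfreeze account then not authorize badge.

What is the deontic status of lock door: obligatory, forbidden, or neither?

Premises 10 and 4 cover both cases: O(¬sign_checklist → ¬cease_operations) and O(sign_checklist → ¬cease_operations). Since ¬sign_checklist ∨ sign_checklist is a tautology, O(¬cease_operations) follows.
The contrapositive of premise 7 (O(¬publish_sample → cease_operations)) is O(¬cease_operations → publish_sample), and O(¬cease_operations) is already established, so O(publish_sample).
Applying K to premise 6 (O(publish_sample → grant_access)) and O(publish_sample) yields O(grant_access).
Premise 12 is O(grant_access → authorize_badge); since O(grant_access), deontic closure gives O(authorize_badge).
The contrapositive of premise 13 (O(unfreeze_account → ¬authorize_badge)) is O(authorize_badge → ¬unfreeze_account), and O(authorize_badge) is already established, so O(¬unfreeze_account).
Premise 5, O(tag_asset → unfreeze_account), contraposes to O(¬unfreeze_account → ¬tag_asset); with O(¬unfreeze_account) we get O(¬tag_asset).
Premise 11, O(lock_door → tag_asset), contraposes to O(¬tag_asset → ¬lock_door); with O(¬tag_asset) we get O(¬lock_door).
Premises 1, 2, 3, 8, 9 do not contribute to this derivation.
Thus O(¬lock_door), which is F(lock_door): lock_door is forbidden.

Forbidden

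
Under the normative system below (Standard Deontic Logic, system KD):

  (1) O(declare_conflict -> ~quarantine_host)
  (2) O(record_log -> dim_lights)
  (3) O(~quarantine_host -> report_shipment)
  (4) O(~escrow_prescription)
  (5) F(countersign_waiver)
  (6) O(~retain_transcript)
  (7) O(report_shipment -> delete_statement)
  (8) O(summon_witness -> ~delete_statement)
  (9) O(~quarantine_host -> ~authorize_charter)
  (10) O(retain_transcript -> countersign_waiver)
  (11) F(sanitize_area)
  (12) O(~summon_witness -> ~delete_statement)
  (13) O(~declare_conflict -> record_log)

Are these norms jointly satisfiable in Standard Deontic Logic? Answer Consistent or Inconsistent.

Premise 10 is O(retain_transcript -> countersign_waiver), but O(retain_transcript) is not derivable from the premises, so it does not yield O(countersign_waiver).
So O(countersign_waiver) is not derivable, and the apparent clash with O(~countersign_waiver) does not arise.
A world satisfying every obligation exists (e.g. authorize_charter=false, countersign_waiver=false, declare_conflict=false, delete_statement=false, dim_lights=true, escrow_prescription=false, quarantine_host=true, record_log=true, report_shipment=false, retain_transcript=false, sanitize_area=false, summon_witness=false); no atom is both obligatory and forbidden, so the set is consistent.

Consistent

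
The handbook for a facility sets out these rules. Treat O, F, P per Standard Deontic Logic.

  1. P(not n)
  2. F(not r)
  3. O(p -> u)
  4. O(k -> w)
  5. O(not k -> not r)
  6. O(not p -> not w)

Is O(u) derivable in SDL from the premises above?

Yes

Premise 2 is F(not r), i.e. O(r).
Premise 5, O(not k -> not r), contraposes to O(r -> k); with O(r) we get O(k).
Applying K to premise 4 (O(k -> w)) and O(k) yields O(w).
Premise 6 is O(not p -> not w); contrapositively O(w -> p). Since O(w) holds, K gives O(p).
From O(p) and premise 3, O(p -> u), we obtain O(u).
Premise 1 does not contribute to this derivation.
So O(u) follows.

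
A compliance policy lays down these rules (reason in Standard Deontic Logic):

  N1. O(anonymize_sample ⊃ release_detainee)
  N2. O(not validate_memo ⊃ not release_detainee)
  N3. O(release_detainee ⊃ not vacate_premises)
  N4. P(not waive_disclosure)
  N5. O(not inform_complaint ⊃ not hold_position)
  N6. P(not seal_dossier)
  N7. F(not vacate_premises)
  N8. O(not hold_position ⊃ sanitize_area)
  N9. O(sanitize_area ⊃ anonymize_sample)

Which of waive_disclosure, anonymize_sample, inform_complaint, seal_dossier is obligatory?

inform_complaint

Premise 7, F(not vacate_premises), is equivalent to O(vacate_premises).
The contrapositive of premise 3 (O(release_detainee ⊃ not vacate_premises)) is O(vacate_premises ⊃ not release_detainee), and O(vacate_premises) is already established, so O(not release_detainee).
Premise 1 is O(anonymize_sample ⊃ release_detainee); contrapositively O(not release_detainee ⊃ not anonymize_sample). Since O(not release_detainee) holds, K gives O(not anonymize_sample).
The contrapositive of premise 9 (O(sanitize_area ⊃ anonymize_sample)) is O(not anonymize_sample ⊃ not sanitize_area), and O(not anonymize_sample) is already established, so O(not sanitize_area).
Premise 8 is O(not hold_position ⊃ sanitize_area); contrapositively O(not sanitize_area ⊃ hold_position). Since O(not sanitize_area) holds, K gives O(hold_position).
The contrapositive of premise 5 (O(not inform_complaint ⊃ not hold_position)) is O(hold_position ⊃ inform_complaint), and O(hold_position) is already established, so O(inform_complaint).
So O(inform_complaint) holds — inform_complaint is obligatory. None of the other listed options is made obligatory by any chain of premises.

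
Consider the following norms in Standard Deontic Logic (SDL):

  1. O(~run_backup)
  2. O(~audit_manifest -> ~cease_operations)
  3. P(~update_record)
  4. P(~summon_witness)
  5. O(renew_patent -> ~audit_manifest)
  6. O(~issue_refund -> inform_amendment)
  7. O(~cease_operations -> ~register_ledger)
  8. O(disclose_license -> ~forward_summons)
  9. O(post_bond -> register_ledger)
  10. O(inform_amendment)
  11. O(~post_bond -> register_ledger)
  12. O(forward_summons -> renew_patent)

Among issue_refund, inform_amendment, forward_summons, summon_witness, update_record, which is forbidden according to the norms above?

Premises 11 and 9 cover both cases: O(~post_bond -> register_ledger) and O(post_bond -> register_ledger). Since ~post_bond ∨ post_bond is a tautology, O(register_ledger) follows.
Premise 7 is O(~cease_operations -> ~register_ledger); contrapositively O(register_ledger -> cease_operations). Since O(register_ledger) holds, K gives O(cease_operations).
Premise 2 is O(~audit_manifest -> ~cease_operations); contrapositively O(cease_operations -> audit_manifest). Since O(cease_operations) holds, K gives O(audit_manifest).
The contrapositive of premise 5 (O(renew_patent -> ~audit_manifest)) is O(audit_manifest -> ~renew_patent), and O(audit_manifest) is already established, so O(~renew_patent).
The contrapositive of premise 12 (O(forward_summons -> renew_patent)) is O(~renew_patent -> ~forward_summons), and O(~renew_patent) is already established, so O(~forward_summons).
So O(~forward_summons) holds, i.e. forward_summons is forbidden. None of the other listed options is forbidden under the premises.

forward_summons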